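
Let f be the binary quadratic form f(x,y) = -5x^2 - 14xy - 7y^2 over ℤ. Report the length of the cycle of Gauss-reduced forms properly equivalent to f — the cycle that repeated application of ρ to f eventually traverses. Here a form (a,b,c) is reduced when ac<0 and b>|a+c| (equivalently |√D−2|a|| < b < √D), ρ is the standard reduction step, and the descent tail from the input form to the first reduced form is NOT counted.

D = 56, ⌊√D⌋ = 7
descent: ρ → (-7,0,2)
descent: ρ → (2,4,-5)  [lands on river]
river: ρ → (-5,6,1)
river: ρ → (1,6,-5)
river: ρ → (-5,4,2)
ρ-cycle length = 4 (tail of 2 descent steps not counted)

4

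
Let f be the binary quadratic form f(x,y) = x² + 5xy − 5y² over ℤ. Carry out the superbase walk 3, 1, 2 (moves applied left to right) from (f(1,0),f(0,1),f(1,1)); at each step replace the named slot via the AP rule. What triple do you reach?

start (1,-5,1) = (f(1,0),f(0,1),f(1,1))
replace slot 3: 2·(1+(-5)) − 1 = -9 → (1,-5,-9)
replace slot 1: 2·((-5)+(-9)) − 1 = -29 → (-29,-5,-9)
replace slot 2: 2·((-29)+(-9)) − (-5) = -71 → (-29,-71,-9)

-29,-71,-9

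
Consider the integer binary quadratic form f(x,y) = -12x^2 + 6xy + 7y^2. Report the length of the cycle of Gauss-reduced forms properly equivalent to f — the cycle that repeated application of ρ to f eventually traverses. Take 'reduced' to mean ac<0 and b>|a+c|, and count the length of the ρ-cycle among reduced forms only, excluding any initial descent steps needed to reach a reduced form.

D = 372, ⌊√D⌋ = 19
river: ρ → (7,8,-11)
river: ρ → (-11,14,4)
river: ρ → (4,18,-3)
river: ρ → (-3,18,4)
river: ρ → (4,14,-11)
river: ρ → (-11,8,7)
river: ρ → (7,6,-12)
river: ρ → (-12,18,1)
river: ρ → (1,18,-12)
river: ρ → (-12,6,7)
ρ-cycle length = 10 (tail of 0 descent steps not counted)

10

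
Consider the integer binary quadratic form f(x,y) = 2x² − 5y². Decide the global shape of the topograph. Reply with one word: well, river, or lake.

D = b²−4ac = 0² − 4·2·(-5) = 40
D > 0 non-square ⇒ indefinite ⇒ periodic river

river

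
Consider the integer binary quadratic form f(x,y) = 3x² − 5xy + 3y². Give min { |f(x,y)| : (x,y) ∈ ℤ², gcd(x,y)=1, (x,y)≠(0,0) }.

translate: b→1 (≡-5 mod 6), so (3,-5,3)→(3,1,1)
flip: (3,1,1)→(1,-1,3)
translate: b→1 (≡-1 mod 2), so (1,-1,3)→(1,1,3)
reduced (well bottom): (1,1,3) with a≤c, −a<b≤a
well minimum = a = 1

1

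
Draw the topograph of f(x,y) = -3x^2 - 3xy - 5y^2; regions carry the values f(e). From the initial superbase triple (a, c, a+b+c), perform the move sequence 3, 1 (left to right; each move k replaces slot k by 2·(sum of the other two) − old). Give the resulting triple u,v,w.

start (-3,-5,-11) = (f(1,0),f(0,1),f(1,1))
replace slot 3: 2·((-3)+(-5)) − (-11) = -5 → (-3,-5,-5)
replace slot 1: 2·((-5)+(-5)) − (-3) = -17 → (-17,-5,-5)

-17,-5,-5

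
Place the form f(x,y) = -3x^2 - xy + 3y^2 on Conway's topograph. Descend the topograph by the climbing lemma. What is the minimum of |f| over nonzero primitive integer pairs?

descent: ρ → (3,1,-3)  [lands on river]
river: ρ → (-3,5,1)
river: ρ → (1,5,-3)
river: ρ → (-3,1,3)
river: ρ → (3,5,-1)
river: ρ → (-1,5,3)
closes: descent 1, river 6
min |a| on river = 1

1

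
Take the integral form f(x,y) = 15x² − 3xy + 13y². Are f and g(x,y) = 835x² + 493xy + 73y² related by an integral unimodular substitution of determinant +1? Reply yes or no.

D₁ = -771, D₂ = -771
f: flip: (15,-3,13)→(13,3,15)
f: reduced (well bottom): (13,3,15) with a≤c, −a<b≤a
g: flip: (835,493,73)→(73,-493,835)
g: translate: b→-55 (≡-493 mod 146), so (73,-493,835)→(73,-55,13)
g: flip: (73,-55,13)→(13,55,73)
g: translate: b→3 (≡55 mod 26), so (13,55,73)→(13,3,15)
g: reduced (well bottom): (13,3,15) with a≤c, −a<b≤a
reduced forms (13, 3, 15) vs (13, 3, 15) ⇒ equivalent

yes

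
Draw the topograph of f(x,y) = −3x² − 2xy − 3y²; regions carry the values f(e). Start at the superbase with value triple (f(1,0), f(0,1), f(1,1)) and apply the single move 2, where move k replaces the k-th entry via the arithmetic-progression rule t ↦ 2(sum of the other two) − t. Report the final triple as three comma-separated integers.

start (-3,-3,-8) = (f(1,0),f(0,1),f(1,1))
replace slot 2: 2·((-3)+(-8)) − (-3) = -19 → (-3,-19,-8)

-3,-19,-8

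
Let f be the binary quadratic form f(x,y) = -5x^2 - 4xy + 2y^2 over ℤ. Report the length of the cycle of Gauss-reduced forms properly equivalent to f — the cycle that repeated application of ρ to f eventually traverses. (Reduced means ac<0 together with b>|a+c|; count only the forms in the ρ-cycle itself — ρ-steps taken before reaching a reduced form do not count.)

D = 56, ⌊√D⌋ = 7
descent: ρ → (2,4,-5)  [lands on river]
river: ρ → (-5,6,1)
river: ρ → (1,6,-5)
river: ρ → (-5,4,2)
ρ-cycle length = 4 (tail of 1 descent step not counted)

4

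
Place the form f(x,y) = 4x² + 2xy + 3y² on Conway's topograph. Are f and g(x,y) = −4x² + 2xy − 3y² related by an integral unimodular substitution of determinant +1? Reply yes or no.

D₁ = -44, D₂ = -44
f: flip: (4,2,3)→(3,-2,4)
f: reduced (well bottom): (3,-2,4) with a≤c, −a<b≤a
g is negative-definite; reduce −g:
−g: flip: (4,-2,3)→(3,2,4)
−g: reduced (well bottom): (3,2,4) with a≤c, −a<b≤a
flip sign back: reduced form of g is (-3,-2,-4)
reduced forms (3, -2, 4) vs (-3, -2, -4) ⇒ inequivalent

no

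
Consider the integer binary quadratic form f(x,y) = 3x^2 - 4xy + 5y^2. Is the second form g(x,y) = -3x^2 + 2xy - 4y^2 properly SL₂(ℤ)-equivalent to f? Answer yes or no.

D₁ = -44, D₂ = -44
f: translate: b→2 (≡-4 mod 6), so (3,-4,5)→(3,2,4)
f: reduced (well bottom): (3,2,4) with a≤c, −a<b≤a
g is negative-definite; reduce −g:
−g: reduced (well bottom): (3,-2,4) with a≤c, −a<b≤a
flip sign back: reduced form of g is (-3,2,-4)
reduced forms (3, 2, 4) vs (-3, 2, -4) ⇒ inequivalent

no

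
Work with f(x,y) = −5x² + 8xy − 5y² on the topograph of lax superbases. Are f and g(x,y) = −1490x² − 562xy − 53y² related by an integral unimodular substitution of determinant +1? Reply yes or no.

D₁ = -36, D₂ = -36
f is negative-definite; reduce −f:
−f: translate: b→2 (≡-8 mod 10), so (5,-8,5)→(5,2,2)
−f: flip: (5,2,2)→(2,-2,5)
−f: translate: b→2 (≡-2 mod 4), so (2,-2,5)→(2,2,5)
−f: reduced (well bottom): (2,2,5) with a≤c, −a<b≤a
flip sign back: reduced form of f is (-2,-2,-5)
g is negative-definite; reduce −g:
−g: flip: (1490,562,53)→(53,-562,1490)
−g: translate: b→-32 (≡-562 mod 106), so (53,-562,1490)→(53,-32,5)
−g: flip: (53,-32,5)→(5,32,53)
−g: translate: b→2 (≡32 mod 10), so (5,32,53)→(5,2,2)
−g: flip: (5,2,2)→(2,-2,5)
−g: translate: b→2 (≡-2 mod 4), so (2,-2,5)→(2,2,5)
−g: reduced (well bottom): (2,2,5) with a≤c, −a<b≤a
flip sign back: reduced form of g is (-2,-2,-5)
reduced forms (-2, -2, -5) vs (-2, -2, -5) ⇒ equivalent

yes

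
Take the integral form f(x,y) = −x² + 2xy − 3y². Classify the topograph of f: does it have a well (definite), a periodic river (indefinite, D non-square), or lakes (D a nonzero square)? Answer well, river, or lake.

D = b²−4ac = 2² − 4·(-1)·(-3) = -8
D < 0 ⇒ definite ⇒ every region one sign ⇒ single well

well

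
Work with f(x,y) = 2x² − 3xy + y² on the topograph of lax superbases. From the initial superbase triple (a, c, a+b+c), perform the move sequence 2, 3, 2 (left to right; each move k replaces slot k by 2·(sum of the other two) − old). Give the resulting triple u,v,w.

start (2,1,0) = (f(1,0),f(0,1),f(1,1))
replace slot 2: 2·(2+0) − 1 = 3 → (2,3,0)
replace slot 3: 2·(2+3) − 0 = 10 → (2,3,10)
replace slot 2: 2·(2+10) − 3 = 21 → (2,21,10)

2,21,10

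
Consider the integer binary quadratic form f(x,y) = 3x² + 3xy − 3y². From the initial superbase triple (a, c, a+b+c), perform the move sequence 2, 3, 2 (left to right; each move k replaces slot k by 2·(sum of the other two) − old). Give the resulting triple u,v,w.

start (3,-3,3) = (f(1,0),f(0,1),f(1,1))
replace slot 2: 2·(3+3) − (-3) = 15 → (3,15,3)
replace slot 3: 2·(3+15) − 3 = 33 → (3,15,33)
replace slot 2: 2·(3+33) − 15 = 57 → (3,57,33)

3,57,33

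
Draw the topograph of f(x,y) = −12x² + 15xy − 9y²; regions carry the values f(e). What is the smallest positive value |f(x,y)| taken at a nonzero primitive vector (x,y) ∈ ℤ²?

translate: b→9 (≡-15 mod 24), so (12,-15,9)→(12,9,6)
flip: (12,9,6)→(6,-9,12)
translate: b→3 (≡-9 mod 12), so (6,-9,12)→(6,3,9)
reduced (well bottom): (6,3,9) with a≤c, −a<b≤a
well minimum |f| = |-6| = 6 (negative-definite)

6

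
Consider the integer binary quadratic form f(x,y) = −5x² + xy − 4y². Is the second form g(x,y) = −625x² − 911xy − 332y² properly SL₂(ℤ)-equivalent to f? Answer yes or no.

D₁ = -79, D₂ = -79
f is negative-definite; reduce −f:
−f: flip: (5,-1,4)→(4,1,5)
−f: reduced (well bottom): (4,1,5) with a≤c, −a<b≤a
flip sign back: reduced form of f is (-4,-1,-5)
g is negative-definite; reduce −g:
−g: translate: b→-339 (≡911 mod 1250), so (625,911,332)→(625,-339,46)
−g: flip: (625,-339,46)→(46,339,625)
−g: translate: b→-29 (≡339 mod 92), so (46,339,625)→(46,-29,5)
−g: flip: (46,-29,5)→(5,29,46)
−g: translate: b→-1 (≡29 mod 10), so (5,29,46)→(5,-1,4)
−g: flip: (5,-1,4)→(4,1,5)
−g: reduced (well bottom): (4,1,5) with a≤c, −a<b≤a
flip sign back: reduced form of g is (-4,-1,-5)
reduced forms (-4, -1, -5) vs (-4, -1, -5) ⇒ equivalent

yes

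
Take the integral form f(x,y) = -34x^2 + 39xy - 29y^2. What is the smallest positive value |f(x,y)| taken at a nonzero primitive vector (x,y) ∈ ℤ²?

translate: b→29 (≡-39 mod 68), so (34,-39,29)→(34,29,24)
flip: (34,29,24)→(24,-29,34)
translate: b→19 (≡-29 mod 48), so (24,-29,34)→(24,19,29)
reduced (well bottom): (24,19,29) with a≤c, −a<b≤a
well minimum |f| = |-24| = 24 (negative-definite)

24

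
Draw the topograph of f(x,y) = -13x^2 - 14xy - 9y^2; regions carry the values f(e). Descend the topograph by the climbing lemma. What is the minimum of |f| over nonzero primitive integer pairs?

translate: b→-12 (≡14 mod 26), so (13,14,9)→(13,-12,8)
flip: (13,-12,8)→(8,12,13)
translate: b→-4 (≡12 mod 16), so (8,12,13)→(8,-4,9)
reduced (well bottom): (8,-4,9) with a≤c, −a<b≤a
well minimum |f| = |-8| = 8 (negative-definite)

8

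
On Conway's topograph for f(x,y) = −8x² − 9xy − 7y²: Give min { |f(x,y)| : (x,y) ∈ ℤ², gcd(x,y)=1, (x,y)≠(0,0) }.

translate: b→-7 (≡9 mod 16), so (8,9,7)→(8,-7,6)
flip: (8,-7,6)→(6,7,8)
translate: b→-5 (≡7 mod 12), so (6,7,8)→(6,-5,7)
reduced (well bottom): (6,-5,7) with a≤c, −a<b≤a
well minimum |f| = |-6| = 6 (negative-definite)

6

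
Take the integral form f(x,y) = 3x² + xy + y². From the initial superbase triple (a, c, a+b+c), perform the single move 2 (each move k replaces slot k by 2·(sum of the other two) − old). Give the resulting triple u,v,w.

start (3,1,5) = (f(1,0),f(0,1),f(1,1))
replace slot 2: 2·(3+5) − 1 = 15 → (3,15,5)

3,15,5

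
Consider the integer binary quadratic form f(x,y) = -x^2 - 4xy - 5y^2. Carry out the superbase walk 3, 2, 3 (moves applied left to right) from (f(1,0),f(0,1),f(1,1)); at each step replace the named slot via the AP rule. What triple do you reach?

start (-1,-5,-10) = (f(1,0),f(0,1),f(1,1))
replace slot 3: 2·((-1)+(-5)) − (-10) = -2 → (-1,-5,-2)
replace slot 2: 2·((-1)+(-2)) − (-5) = -1 → (-1,-1,-2)
replace slot 3: 2·((-1)+(-1)) − (-2) = -2 → (-1,-1,-2)

-1,-1,-2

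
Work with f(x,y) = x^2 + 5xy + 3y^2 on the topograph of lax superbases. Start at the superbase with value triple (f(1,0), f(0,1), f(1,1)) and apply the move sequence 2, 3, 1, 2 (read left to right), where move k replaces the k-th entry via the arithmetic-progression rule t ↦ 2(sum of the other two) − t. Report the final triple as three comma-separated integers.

start (1,3,9) = (f(1,0),f(0,1),f(1,1))
replace slot 2: 2·(1+9) − 3 = 17 → (1,17,9)
replace slot 3: 2·(1+17) − 9 = 27 → (1,17,27)
replace slot 1: 2·(17+27) − 1 = 87 → (87,17,27)
replace slot 2: 2·(87+27) − 17 = 211 → (87,211,27)

87,211,27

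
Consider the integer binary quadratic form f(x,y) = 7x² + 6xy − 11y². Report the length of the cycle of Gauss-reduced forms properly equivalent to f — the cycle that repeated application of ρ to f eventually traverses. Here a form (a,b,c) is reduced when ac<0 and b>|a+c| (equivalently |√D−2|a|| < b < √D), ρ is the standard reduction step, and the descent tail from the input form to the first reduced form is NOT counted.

D = 344, ⌊√D⌋ = 18
river: ρ → (-11,16,2)
river: ρ → (2,16,-11)
river: ρ → (-11,6,7)
river: ρ → (7,8,-10)
river: ρ → (-10,12,5)
river: ρ → (5,18,-1)
river: ρ → (-1,18,5)
river: ρ → (5,12,-10)
river: ρ → (-10,8,7)
river: ρ → (7,6,-11)
ρ-cycle length = 10 (tail of 0 descent steps not counted)

10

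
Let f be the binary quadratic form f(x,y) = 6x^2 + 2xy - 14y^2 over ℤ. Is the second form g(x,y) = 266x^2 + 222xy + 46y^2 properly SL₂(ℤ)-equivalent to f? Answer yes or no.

D₁ = 340, D₂ = 340
river cycle of f (length 6): (6, 14, -6), (-6, 10, 10), (10, 10, -6), (-6, 14, 6), (6, 10, -10), (-10, 10, 6)
river cycle of g (length 6): (6, 14, -6), (-6, 10, 10), (10, 10, -6), (-6, 14, 6), (6, 10, -10), (-10, 10, 6)
cycles coincide ⇒ equivalent

yes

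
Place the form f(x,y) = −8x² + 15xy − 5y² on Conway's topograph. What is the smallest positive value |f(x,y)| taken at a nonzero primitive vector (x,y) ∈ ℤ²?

descent: ρ → (-5,5,2)  [lands on river]
river: ρ → (2,7,-2)
river: ρ → (-2,5,5)
river: ρ → (5,5,-2)
river: ρ → (-2,7,2)
river: ρ → (2,5,-5)
closes: descent 1, river 6
min |a| on river = 2

2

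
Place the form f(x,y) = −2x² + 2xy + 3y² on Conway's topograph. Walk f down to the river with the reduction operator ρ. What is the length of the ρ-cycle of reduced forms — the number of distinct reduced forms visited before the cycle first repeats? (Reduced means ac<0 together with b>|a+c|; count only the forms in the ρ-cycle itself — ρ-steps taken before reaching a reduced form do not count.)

D = 28, ⌊√D⌋ = 5
river: ρ → (3,4,-1)
river: ρ → (-1,4,3)
river: ρ → (3,2,-2)
river: ρ → (-2,2,3)
ρ-cycle length = 4 (tail of 0 descent steps not counted)

4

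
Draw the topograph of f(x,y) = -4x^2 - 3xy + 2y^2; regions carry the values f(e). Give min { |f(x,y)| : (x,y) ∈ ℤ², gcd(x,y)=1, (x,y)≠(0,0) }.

descent: ρ → (2,3,-4)  [lands on river]
river: ρ → (-4,5,1)
river: ρ → (1,5,-4)
river: ρ → (-4,3,2)
river: ρ → (2,5,-2)
river: ρ → (-2,3,4)
river: ρ → (4,5,-1)
river: ρ → (-1,5,4)
river: ρ → (4,3,-2)
river: ρ → (-2,5,2)
closes: descent 1, river 10
min |a| on river = 1

1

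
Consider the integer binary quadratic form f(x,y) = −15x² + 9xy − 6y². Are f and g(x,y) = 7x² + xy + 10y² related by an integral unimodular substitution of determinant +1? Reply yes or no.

D₁ = -279, D₂ = -279
f is negative-definite; reduce −f:
−f: flip: (15,-9,6)→(6,9,15)
−f: translate: b→-3 (≡9 mod 12), so (6,9,15)→(6,-3,12)
−f: reduced (well bottom): (6,-3,12) with a≤c, −a<b≤a
flip sign back: reduced form of f is (-6,3,-12)
g: reduced (well bottom): (7,1,10) with a≤c, −a<b≤a
reduced forms (-6, 3, -12) vs (7, 1, 10) ⇒ inequivalent

no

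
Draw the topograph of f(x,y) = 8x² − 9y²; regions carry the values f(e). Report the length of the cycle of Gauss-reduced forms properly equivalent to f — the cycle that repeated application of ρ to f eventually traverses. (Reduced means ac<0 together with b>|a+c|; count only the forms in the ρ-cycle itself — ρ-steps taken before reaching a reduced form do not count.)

D = 288, ⌊√D⌋ = 16
descent: ρ → (-9,0,8)
descent: ρ → (8,16,-1)  [lands on river]
river: ρ → (-1,16,8)
ρ-cycle length = 2 (tail of 2 descent steps not counted)

2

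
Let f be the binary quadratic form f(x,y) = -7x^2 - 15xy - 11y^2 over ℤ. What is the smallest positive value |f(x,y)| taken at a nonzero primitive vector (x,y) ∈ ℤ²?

translate: b→1 (≡15 mod 14), so (7,15,11)→(7,1,3)
flip: (7,1,3)→(3,-1,7)
reduced (well bottom): (3,-1,7) with a≤c, −a<b≤a
well minimum |f| = |-3| = 3 (negative-definite)

3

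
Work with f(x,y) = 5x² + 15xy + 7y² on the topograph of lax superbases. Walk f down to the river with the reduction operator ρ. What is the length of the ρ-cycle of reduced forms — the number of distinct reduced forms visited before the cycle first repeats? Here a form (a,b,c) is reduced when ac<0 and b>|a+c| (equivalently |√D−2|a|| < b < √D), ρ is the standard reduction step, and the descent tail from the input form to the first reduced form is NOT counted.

D = 85, ⌊√D⌋ = 9
descent: ρ → (7,-1,-3)
descent: ρ → (-3,7,3)  [lands on river]
river: ρ → (3,5,-5)
river: ρ → (-5,5,3)
river: ρ → (3,7,-3)
river: ρ → (-3,5,5)
river: ρ → (5,5,-3)
ρ-cycle length = 6 (tail of 2 descent steps not counted)

6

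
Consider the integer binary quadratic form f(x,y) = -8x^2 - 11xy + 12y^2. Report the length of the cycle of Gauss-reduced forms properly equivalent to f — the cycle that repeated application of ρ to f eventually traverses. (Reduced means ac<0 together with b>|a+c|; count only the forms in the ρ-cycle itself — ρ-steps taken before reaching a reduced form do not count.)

D = 505, ⌊√D⌋ = 22
descent: ρ → (12,11,-8)  [lands on river]
river: ρ → (-8,21,2)
river: ρ → (2,19,-18)
river: ρ → (-18,17,3)
river: ρ → (3,19,-12)
river: ρ → (-12,5,10)
river: ρ → (10,15,-7)
river: ρ → (-7,13,12)
ρ-cycle length = 8 (tail of 1 descent step not counted)

8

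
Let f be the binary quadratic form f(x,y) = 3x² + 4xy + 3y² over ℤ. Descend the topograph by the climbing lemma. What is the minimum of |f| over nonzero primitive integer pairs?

translate: b→-2 (≡4 mod 6), so (3,4,3)→(3,-2,2)
flip: (3,-2,2)→(2,2,3)
reduced (well bottom): (2,2,3) with a≤c, −a<b≤a
well minimum = a = 2

2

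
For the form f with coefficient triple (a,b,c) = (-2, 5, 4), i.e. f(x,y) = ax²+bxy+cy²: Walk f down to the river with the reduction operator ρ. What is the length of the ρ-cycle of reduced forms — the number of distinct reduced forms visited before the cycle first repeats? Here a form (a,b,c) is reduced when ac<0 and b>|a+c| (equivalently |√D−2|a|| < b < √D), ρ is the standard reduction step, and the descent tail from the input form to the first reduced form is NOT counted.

D = 57, ⌊√D⌋ = 7
river: ρ → (4,3,-3)
river: ρ → (-3,3,4)
river: ρ → (4,5,-2)
river: ρ → (-2,7,1)
river: ρ → (1,7,-2)
river: ρ → (-2,5,4)
ρ-cycle length = 6 (tail of 0 descent steps not counted)

6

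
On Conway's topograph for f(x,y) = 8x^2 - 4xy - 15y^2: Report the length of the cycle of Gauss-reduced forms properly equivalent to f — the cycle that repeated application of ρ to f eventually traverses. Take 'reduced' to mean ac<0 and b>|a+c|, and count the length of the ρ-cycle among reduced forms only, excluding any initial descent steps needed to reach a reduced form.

D = 496, ⌊√D⌋ = 22
descent: ρ → (-15,4,8)
descent: ρ → (8,12,-11)  [lands on river]
river: ρ → (-11,10,9)
river: ρ → (9,8,-12)
river: ρ → (-12,16,5)
river: ρ → (5,14,-15)
river: ρ → (-15,16,4)
river: ρ → (4,16,-15)
river: ρ → (-15,14,5)
river: ρ → (5,16,-12)
river: ρ → (-12,8,9)
river: ρ → (9,10,-11)
river: ρ → (-11,12,8)
river: ρ → (8,20,-3)
river: ρ → (-3,22,1)
river: ρ → (1,22,-3)
river: ρ → (-3,20,8)
ρ-cycle length = 16 (tail of 2 descent steps not counted)

16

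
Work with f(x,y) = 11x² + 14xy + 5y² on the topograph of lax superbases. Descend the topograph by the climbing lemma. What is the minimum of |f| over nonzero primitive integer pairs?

translate: b→-8 (≡14 mod 22), so (11,14,5)→(11,-8,2)
flip: (11,-8,2)→(2,8,11)
translate: b→0 (≡8 mod 4), so (2,8,11)→(2,0,3)
reduced (well bottom): (2,0,3) with a≤c, −a<b≤a
well minimum = a = 2

2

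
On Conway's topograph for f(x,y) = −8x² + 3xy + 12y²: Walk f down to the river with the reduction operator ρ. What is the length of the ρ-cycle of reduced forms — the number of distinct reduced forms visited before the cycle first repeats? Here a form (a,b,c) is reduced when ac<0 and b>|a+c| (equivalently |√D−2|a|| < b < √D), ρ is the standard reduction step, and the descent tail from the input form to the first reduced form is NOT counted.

D = 393, ⌊√D⌋ = 19
descent: ρ → (12,-3,-8)
descent: ρ → (-8,19,1)  [lands on river]
river: ρ → (1,19,-8)
river: ρ → (-8,13,7)
river: ρ → (7,15,-6)
river: ρ → (-6,9,13)
river: ρ → (13,17,-2)
river: ρ → (-2,19,4)
river: ρ → (4,13,-14)
river: ρ → (-14,15,3)
river: ρ → (3,15,-14)
river: ρ → (-14,13,4)
river: ρ → (4,19,-2)
river: ρ → (-2,17,13)
river: ρ → (13,9,-6)
river: ρ → (-6,15,7)
river: ρ → (7,13,-8)
ρ-cycle length = 16 (tail of 2 descent steps not counted)

16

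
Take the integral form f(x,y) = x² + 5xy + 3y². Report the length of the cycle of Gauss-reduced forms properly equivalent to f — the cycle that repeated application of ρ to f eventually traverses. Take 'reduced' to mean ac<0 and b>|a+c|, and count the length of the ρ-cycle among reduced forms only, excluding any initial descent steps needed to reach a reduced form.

D = 13, ⌊√D⌋ = 3
descent: ρ → (3,1,-1)
descent: ρ → (-1,3,1)  [lands on river]
river: ρ → (1,3,-1)
ρ-cycle length = 2 (tail of 2 descent steps not counted)

2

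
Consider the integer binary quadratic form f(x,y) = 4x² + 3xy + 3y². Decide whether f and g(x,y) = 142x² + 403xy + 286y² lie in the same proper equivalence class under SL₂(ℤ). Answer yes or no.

D₁ = -39, D₂ = -39
f: flip: (4,3,3)→(3,-3,4)
f: translate: b→3 (≡-3 mod 6), so (3,-3,4)→(3,3,4)
f: reduced (well bottom): (3,3,4) with a≤c, −a<b≤a
g: translate: b→119 (≡403 mod 284), so (142,403,286)→(142,119,25)
g: flip: (142,119,25)→(25,-119,142)
g: translate: b→-19 (≡-119 mod 50), so (25,-119,142)→(25,-19,4)
g: flip: (25,-19,4)→(4,19,25)
g: translate: b→3 (≡19 mod 8), so (4,19,25)→(4,3,3)
g: flip: (4,3,3)→(3,-3,4)
g: translate: b→3 (≡-3 mod 6), so (3,-3,4)→(3,3,4)
g: reduced (well bottom): (3,3,4) with a≤c, −a<b≤a
reduced forms (3, 3, 4) vs (3, 3, 4) ⇒ equivalent

yes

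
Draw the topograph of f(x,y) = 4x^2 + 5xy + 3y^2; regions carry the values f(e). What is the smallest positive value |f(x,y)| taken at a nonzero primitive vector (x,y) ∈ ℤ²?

translate: b→-3 (≡5 mod 8), so (4,5,3)→(4,-3,2)
flip: (4,-3,2)→(2,3,4)
translate: b→-1 (≡3 mod 4), so (2,3,4)→(2,-1,3)
reduced (well bottom): (2,-1,3) with a≤c, −a<b≤a
well minimum = a = 2

2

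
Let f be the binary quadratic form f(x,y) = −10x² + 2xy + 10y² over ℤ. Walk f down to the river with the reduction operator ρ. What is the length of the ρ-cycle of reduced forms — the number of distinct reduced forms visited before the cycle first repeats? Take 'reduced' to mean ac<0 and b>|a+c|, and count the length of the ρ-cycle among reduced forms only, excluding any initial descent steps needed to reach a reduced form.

D = 404, ⌊√D⌋ = 20
river: ρ → (10,18,-2)
river: ρ → (-2,18,10)
river: ρ → (10,2,-10)
river: ρ → (-10,18,2)
river: ρ → (2,18,-10)
river: ρ → (-10,2,10)
ρ-cycle length = 6 (tail of 0 descent steps not counted)

6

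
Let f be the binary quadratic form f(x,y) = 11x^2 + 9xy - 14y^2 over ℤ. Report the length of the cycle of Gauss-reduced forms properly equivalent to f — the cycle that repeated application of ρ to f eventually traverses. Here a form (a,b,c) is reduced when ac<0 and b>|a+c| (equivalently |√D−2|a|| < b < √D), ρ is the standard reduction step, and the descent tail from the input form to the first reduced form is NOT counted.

D = 697, ⌊√D⌋ = 26
river: ρ → (-14,19,6)
river: ρ → (6,17,-17)
river: ρ → (-17,17,6)
river: ρ → (6,19,-14)
river: ρ → (-14,9,11)
river: ρ → (11,13,-12)
river: ρ → (-12,11,12)
river: ρ → (12,13,-11)
river: ρ → (-11,9,14)
river: ρ → (14,19,-6)
river: ρ → (-6,17,17)
river: ρ → (17,17,-6)
river: ρ → (-6,19,14)
river: ρ → (14,9,-11)
river: ρ → (-11,13,12)
river: ρ → (12,11,-12)
river: ρ → (-12,13,11)
river: ρ → (11,9,-14)
ρ-cycle length = 18 (tail of 0 descent steps not counted)

18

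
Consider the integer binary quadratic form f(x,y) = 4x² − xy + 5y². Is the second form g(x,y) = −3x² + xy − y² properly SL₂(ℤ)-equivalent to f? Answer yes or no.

D₁ = -79, D₂ = -11
discriminants differ ⇒ not SL₂(ℤ)-equivalent

no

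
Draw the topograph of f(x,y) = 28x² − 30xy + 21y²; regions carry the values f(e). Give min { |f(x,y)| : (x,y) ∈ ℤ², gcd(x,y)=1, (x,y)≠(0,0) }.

translate: b→26 (≡-30 mod 56), so (28,-30,21)→(28,26,19)
flip: (28,26,19)→(19,-26,28)
translate: b→12 (≡-26 mod 38), so (19,-26,28)→(19,12,21)
reduced (well bottom): (19,12,21) with a≤c, −a<b≤a
well minimum = a = 19

19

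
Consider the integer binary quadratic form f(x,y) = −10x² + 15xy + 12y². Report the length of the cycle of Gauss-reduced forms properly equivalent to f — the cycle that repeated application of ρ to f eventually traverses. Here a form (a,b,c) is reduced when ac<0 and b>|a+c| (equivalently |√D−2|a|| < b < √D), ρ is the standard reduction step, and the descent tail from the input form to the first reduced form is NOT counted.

D = 705, ⌊√D⌋ = 26
river: ρ → (12,9,-13)
river: ρ → (-13,17,8)
river: ρ → (8,15,-15)
river: ρ → (-15,15,8)
river: ρ → (8,17,-13)
river: ρ → (-13,9,12)
river: ρ → (12,15,-10)
river: ρ → (-10,25,2)
river: ρ → (2,23,-22)
river: ρ → (-22,21,3)
river: ρ → (3,21,-22)
river: ρ → (-22,23,2)
river: ρ → (2,25,-10)
river: ρ → (-10,15,12)
ρ-cycle length = 14 (tail of 0 descent steps not counted)

14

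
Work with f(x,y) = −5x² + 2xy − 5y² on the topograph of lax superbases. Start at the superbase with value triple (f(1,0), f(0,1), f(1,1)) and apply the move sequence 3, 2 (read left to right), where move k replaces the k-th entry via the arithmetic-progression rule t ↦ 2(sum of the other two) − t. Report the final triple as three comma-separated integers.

start (-5,-5,-8) = (f(1,0),f(0,1),f(1,1))
replace slot 3: 2·((-5)+(-5)) − (-8) = -12 → (-5,-5,-12)
replace slot 2: 2·((-5)+(-12)) − (-5) = -29 → (-5,-29,-12)

-5,-29,-12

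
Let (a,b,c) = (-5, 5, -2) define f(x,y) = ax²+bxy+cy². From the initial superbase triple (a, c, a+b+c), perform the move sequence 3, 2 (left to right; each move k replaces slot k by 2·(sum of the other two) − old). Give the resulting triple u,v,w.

start (-5,-2,-2) = (f(1,0),f(0,1),f(1,1))
replace slot 3: 2·((-5)+(-2)) − (-2) = -12 → (-5,-2,-12)
replace slot 2: 2·((-5)+(-12)) − (-2) = -32 → (-5,-32,-12)

-5,-32,-12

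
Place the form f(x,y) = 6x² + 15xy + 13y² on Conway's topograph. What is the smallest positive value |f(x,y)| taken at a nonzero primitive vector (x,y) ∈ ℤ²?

translate: b→3 (≡15 mod 12), so (6,15,13)→(6,3,4)
flip: (6,3,4)→(4,-3,6)
reduced (well bottom): (4,-3,6) with a≤c, −a<b≤a
well minimum = a = 4

4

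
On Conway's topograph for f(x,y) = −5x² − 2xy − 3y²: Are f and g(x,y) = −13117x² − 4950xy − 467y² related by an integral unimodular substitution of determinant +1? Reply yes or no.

D₁ = -56, D₂ = -56
f is negative-definite; reduce −f:
−f: flip: (5,2,3)→(3,-2,5)
−f: reduced (well bottom): (3,-2,5) with a≤c, −a<b≤a
flip sign back: reduced form of f is (-3,2,-5)
g is negative-definite; reduce −g:
−g: flip: (13117,4950,467)→(467,-4950,13117)
−g: translate: b→-280 (≡-4950 mod 934), so (467,-4950,13117)→(467,-280,42)
−g: flip: (467,-280,42)→(42,280,467)
−g: translate: b→28 (≡280 mod 84), so (42,280,467)→(42,28,5)
−g: flip: (42,28,5)→(5,-28,42)
−g: translate: b→2 (≡-28 mod 10), so (5,-28,42)→(5,2,3)
−g: flip: (5,2,3)→(3,-2,5)
−g: reduced (well bottom): (3,-2,5) with a≤c, −a<b≤a
flip sign back: reduced form of g is (-3,2,-5)
reduced forms (-3, 2, -5) vs (-3, 2, -5) ⇒ equivalent

yes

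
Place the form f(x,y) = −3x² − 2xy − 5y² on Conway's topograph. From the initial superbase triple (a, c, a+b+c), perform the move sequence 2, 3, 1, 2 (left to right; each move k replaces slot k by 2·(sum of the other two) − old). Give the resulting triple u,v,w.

start (-3,-5,-10) = (f(1,0),f(0,1),f(1,1))
replace slot 2: 2·((-3)+(-10)) − (-5) = -21 → (-3,-21,-10)
replace slot 3: 2·((-3)+(-21)) − (-10) = -38 → (-3,-21,-38)
replace slot 1: 2·((-21)+(-38)) − (-3) = -115 → (-115,-21,-38)
replace slot 2: 2·((-115)+(-38)) − (-21) = -285 → (-115,-285,-38)

-115,-285,-38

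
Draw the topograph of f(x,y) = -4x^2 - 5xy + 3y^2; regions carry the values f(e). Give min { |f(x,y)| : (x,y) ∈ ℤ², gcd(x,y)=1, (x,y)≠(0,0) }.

descent: ρ → (3,5,-4)  [lands on river]
river: ρ → (-4,3,4)
river: ρ → (4,5,-3)
river: ρ → (-3,7,2)
river: ρ → (2,5,-6)
river: ρ → (-6,7,1)
river: ρ → (1,7,-6)
river: ρ → (-6,5,2)
river: ρ → (2,7,-3)
river: ρ → (-3,5,4)
river: ρ → (4,3,-4)
river: ρ → (-4,5,3)
river: ρ → (3,7,-2)
river: ρ → (-2,5,6)
river: ρ → (6,7,-1)
river: ρ → (-1,7,6)
river: ρ → (6,5,-2)
river: ρ → (-2,7,3)
closes: descent 1, river 18
min |a| on river = 1

1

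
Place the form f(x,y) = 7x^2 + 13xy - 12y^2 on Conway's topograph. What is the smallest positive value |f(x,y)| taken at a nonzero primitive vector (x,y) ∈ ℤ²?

river: ρ → (-12,11,8)
river: ρ → (8,21,-2)
river: ρ → (-2,19,18)
river: ρ → (18,17,-3)
river: ρ → (-3,19,12)
river: ρ → (12,5,-10)
river: ρ → (-10,15,7)
river: ρ → (7,13,-12)
closes: descent 0, river 8
min |a| on river = 2

2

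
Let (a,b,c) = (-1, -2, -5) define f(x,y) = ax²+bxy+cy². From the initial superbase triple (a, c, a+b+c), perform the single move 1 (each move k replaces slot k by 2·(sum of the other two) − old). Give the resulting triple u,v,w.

start (-1,-5,-8) = (f(1,0),f(0,1),f(1,1))
replace slot 1: 2·((-5)+(-8)) − (-1) = -25 → (-25,-5,-8)

-25,-5,-8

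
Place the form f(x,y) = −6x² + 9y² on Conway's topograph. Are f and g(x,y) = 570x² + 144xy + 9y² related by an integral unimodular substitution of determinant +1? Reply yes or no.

D₁ = 216, D₂ = 216
river cycle of f (length 2): (-6, 12, 3), (3, 12, -6)
river cycle of g (length 2): (-6, 12, 3), (3, 12, -6)
cycles coincide ⇒ equivalent

yes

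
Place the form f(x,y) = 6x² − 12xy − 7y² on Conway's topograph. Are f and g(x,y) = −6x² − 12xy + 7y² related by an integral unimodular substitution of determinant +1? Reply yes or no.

D₁ = 312, D₂ = 312
river cycle of f (length 4): (-7, 12, 6), (6, 12, -7), (-7, 16, 2), (2, 16, -7)
river cycle of g (length 4): (7, 12, -6), (-6, 12, 7), (7, 16, -2), (-2, 16, 7)
cycles differ ⇒ inequivalent

no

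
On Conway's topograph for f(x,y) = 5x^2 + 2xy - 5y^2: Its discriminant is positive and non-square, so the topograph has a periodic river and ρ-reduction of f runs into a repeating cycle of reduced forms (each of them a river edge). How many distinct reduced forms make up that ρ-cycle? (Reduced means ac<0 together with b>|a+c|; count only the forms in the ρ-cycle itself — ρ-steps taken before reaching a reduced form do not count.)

D = 104, ⌊√D⌋ = 10
river: ρ → (-5,8,2)
river: ρ → (2,8,-5)
river: ρ → (-5,2,5)
river: ρ → (5,8,-2)
river: ρ → (-2,8,5)
river: ρ → (5,2,-5)
ρ-cycle length = 6 (tail of 0 descent steps not counted)

6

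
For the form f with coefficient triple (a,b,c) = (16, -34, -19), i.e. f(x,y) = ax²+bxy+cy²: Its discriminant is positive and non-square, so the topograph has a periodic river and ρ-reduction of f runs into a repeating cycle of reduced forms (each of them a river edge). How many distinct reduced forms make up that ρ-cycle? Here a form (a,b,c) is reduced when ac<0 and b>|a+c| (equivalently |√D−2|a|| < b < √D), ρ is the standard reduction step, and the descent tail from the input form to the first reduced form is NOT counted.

D = 2372, ⌊√D⌋ = 48
descent: ρ → (-19,34,16)  [lands on river]
river: ρ → (16,30,-23)
river: ρ → (-23,16,23)
river: ρ → (23,30,-16)
river: ρ → (-16,34,19)
river: ρ → (19,42,-8)
river: ρ → (-8,38,29)
river: ρ → (29,20,-17)
river: ρ → (-17,48,1)
river: ρ → (1,48,-17)
river: ρ → (-17,20,29)
river: ρ → (29,38,-8)
river: ρ → (-8,42,19)
river: ρ → (19,34,-16)
river: ρ → (-16,30,23)
river: ρ → (23,16,-23)
river: ρ → (-23,30,16)
river: ρ → (16,34,-19)
river: ρ → (-19,42,8)
river: ρ → (8,38,-29)
river: ρ → (-29,20,17)
river: ρ → (17,48,-1)
river: ρ → (-1,48,17)
river: ρ → (17,20,-29)
river: ρ → (-29,38,8)
river: ρ → (8,42,-19)
ρ-cycle length = 26 (tail of 1 descent step not counted)

26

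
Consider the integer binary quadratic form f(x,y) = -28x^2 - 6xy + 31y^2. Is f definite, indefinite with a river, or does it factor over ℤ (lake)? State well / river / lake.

D = b²−4ac = (-6)² − 4·(-28)·31 = 3508
D > 0 non-square ⇒ indefinite ⇒ periodic river

river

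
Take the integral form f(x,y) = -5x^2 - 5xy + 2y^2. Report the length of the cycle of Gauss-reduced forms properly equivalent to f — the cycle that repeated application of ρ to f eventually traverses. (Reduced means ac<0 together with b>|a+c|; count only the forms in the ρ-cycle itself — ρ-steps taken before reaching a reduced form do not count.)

D = 65, ⌊√D⌋ = 8
descent: ρ → (2,5,-5)  [lands on river]
river: ρ → (-5,5,2)
river: ρ → (2,7,-2)
river: ρ → (-2,5,5)
river: ρ → (5,5,-2)
river: ρ → (-2,7,2)
ρ-cycle length = 6 (tail of 1 descent step not counted)

6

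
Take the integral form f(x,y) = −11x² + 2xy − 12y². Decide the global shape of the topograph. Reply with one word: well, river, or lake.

D = b²−4ac = 2² − 4·(-11)·(-12) = -524
D < 0 ⇒ definite ⇒ every region one sign ⇒ single well

well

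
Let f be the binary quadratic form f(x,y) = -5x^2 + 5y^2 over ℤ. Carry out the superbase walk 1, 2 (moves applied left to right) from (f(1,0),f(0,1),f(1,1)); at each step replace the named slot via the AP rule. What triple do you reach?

start (-5,5,0) = (f(1,0),f(0,1),f(1,1))
replace slot 1: 2·(5+0) − (-5) = 15 → (15,5,0)
replace slot 2: 2·(15+0) − 5 = 25 → (15,25,0)

15,25,0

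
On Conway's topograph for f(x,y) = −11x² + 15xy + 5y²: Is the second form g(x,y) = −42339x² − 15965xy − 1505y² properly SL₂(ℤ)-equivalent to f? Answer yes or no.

D₁ = 445, D₂ = 445
river cycle of f (length 10): (5, 15, -11), (-11, 7, 9), (9, 11, -9), (-9, 7, 11), (11, 15, -5), (-5, 15, 11), (11, 7, -9), (-9, 11, 9), (9, 7, -11), (-11, 15, 5)
river cycle of g (length 10): (-11, 15, 5), (5, 15, -11), (-11, 7, 9), (9, 11, -9), (-9, 7, 11), (11, 15, -5), (-5, 15, 11), (11, 7, -9), (-9, 11, 9), (9, 7, -11)
cycles coincide ⇒ equivalent

yes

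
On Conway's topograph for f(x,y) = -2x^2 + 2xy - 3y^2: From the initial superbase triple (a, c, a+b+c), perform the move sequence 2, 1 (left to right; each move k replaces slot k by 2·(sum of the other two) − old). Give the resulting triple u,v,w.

start (-2,-3,-3) = (f(1,0),f(0,1),f(1,1))
replace slot 2: 2·((-2)+(-3)) − (-3) = -7 → (-2,-7,-3)
replace slot 1: 2·((-7)+(-3)) − (-2) = -18 → (-18,-7,-3)

-18,-7,-3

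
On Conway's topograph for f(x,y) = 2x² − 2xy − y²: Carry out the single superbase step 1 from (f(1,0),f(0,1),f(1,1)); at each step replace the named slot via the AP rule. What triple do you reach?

start (2,-1,-1) = (f(1,0),f(0,1),f(1,1))
replace slot 1: 2·((-1)+(-1)) − 2 = -6 → (-6,-1,-1)

-6,-1,-1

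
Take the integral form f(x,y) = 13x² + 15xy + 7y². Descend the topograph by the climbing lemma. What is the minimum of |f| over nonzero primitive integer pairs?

translate: b→-11 (≡15 mod 26), so (13,15,7)→(13,-11,5)
flip: (13,-11,5)→(5,11,13)
translate: b→1 (≡11 mod 10), so (5,11,13)→(5,1,7)
reduced (well bottom): (5,1,7) with a≤c, −a<b≤a
well minimum = a = 5

5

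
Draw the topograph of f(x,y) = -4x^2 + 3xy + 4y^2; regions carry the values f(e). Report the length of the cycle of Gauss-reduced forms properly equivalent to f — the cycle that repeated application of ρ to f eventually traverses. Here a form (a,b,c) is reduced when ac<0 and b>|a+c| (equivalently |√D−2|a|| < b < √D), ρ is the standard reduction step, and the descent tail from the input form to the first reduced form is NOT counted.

D = 73, ⌊√D⌋ = 8
river: ρ → (4,5,-3)
river: ρ → (-3,7,2)
river: ρ → (2,5,-6)
river: ρ → (-6,7,1)
river: ρ → (1,7,-6)
river: ρ → (-6,5,2)
river: ρ → (2,7,-3)
river: ρ → (-3,5,4)
river: ρ → (4,3,-4)
river: ρ → (-4,5,3)
river: ρ → (3,7,-2)
river: ρ → (-2,5,6)
river: ρ → (6,7,-1)
river: ρ → (-1,7,6)
river: ρ → (6,5,-2)
river: ρ → (-2,7,3)
river: ρ → (3,5,-4)
river: ρ → (-4,3,4)
ρ-cycle length = 18 (tail of 0 descent steps not counted)

18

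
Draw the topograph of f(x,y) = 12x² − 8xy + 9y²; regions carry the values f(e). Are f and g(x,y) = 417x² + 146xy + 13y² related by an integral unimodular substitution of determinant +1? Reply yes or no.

D₁ = -368, D₂ = -368
f: flip: (12,-8,9)→(9,8,12)
f: reduced (well bottom): (9,8,12) with a≤c, −a<b≤a
g: flip: (417,146,13)→(13,-146,417)
g: translate: b→10 (≡-146 mod 26), so (13,-146,417)→(13,10,9)
g: flip: (13,10,9)→(9,-10,13)
g: translate: b→8 (≡-10 mod 18), so (9,-10,13)→(9,8,12)
g: reduced (well bottom): (9,8,12) with a≤c, −a<b≤a
reduced forms (9, 8, 12) vs (9, 8, 12) ⇒ equivalent

yes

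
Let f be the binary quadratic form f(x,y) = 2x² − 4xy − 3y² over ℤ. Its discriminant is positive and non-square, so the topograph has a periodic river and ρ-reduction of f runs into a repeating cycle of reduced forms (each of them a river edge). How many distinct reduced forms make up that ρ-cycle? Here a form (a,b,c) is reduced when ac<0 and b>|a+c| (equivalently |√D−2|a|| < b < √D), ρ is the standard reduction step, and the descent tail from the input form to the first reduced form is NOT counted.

D = 40, ⌊√D⌋ = 6
descent: ρ → (-3,4,2)  [lands on river]
river: ρ → (2,4,-3)
river: ρ → (-3,2,3)
river: ρ → (3,4,-2)
river: ρ → (-2,4,3)
river: ρ → (3,2,-3)
ρ-cycle length = 6 (tail of 1 descent step not counted)

6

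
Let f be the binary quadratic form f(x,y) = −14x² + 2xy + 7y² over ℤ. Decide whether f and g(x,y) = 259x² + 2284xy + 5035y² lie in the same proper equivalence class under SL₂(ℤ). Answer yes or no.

D₁ = 396, D₂ = 396
river cycle of f (length 4): (7, 12, -9), (-9, 6, 10), (10, 14, -5), (-5, 16, 7)
river cycle of g (length 4): (7, 12, -9), (-9, 6, 10), (10, 14, -5), (-5, 16, 7)
cycles coincide ⇒ equivalent

yes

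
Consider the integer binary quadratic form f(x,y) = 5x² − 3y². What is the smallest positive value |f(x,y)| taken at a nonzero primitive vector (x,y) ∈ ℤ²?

descent: ρ → (-3,6,2)  [lands on river]
river: ρ → (2,6,-3)
closes: descent 1, river 2
min |a| on river = 2

2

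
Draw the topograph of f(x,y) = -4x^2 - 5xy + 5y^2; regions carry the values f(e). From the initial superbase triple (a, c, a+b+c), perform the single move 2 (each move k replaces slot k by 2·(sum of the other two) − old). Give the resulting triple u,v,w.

start (-4,5,-4) = (f(1,0),f(0,1),f(1,1))
replace slot 2: 2·((-4)+(-4)) − 5 = -21 → (-4,-21,-4)

-4,-21,-4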